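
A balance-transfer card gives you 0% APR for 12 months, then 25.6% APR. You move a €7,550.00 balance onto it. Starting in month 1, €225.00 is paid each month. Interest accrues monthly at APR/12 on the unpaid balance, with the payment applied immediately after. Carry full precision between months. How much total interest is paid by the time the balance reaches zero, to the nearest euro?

Promo months 1–12 at r₀ = 0%/12 = 0; months 13+ at r₁ = 25.6%/12 = 0.0213333.
After month 12 (no interest yet): B = €7,550.00 − 12·€225.00 = €4,850.00.
Then at r₁ with €225.00/mo: n₂ = −ln(1 − r₁·B/P)/ln(1+r₁) ≈ 29.18 → 30 more payments.
Total paid = 41·€225.00 + €40.34 = €9,265.34; interest = €9,265.34 − €7,550.00 = €1,715.34.

€1,715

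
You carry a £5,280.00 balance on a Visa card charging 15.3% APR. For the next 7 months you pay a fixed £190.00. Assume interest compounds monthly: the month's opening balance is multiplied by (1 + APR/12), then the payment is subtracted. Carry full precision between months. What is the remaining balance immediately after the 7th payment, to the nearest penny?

Monthly rate r = 15.3%/12 = 1.275% = 0.01275.
Each month: B ← B·(1+r) − £190.00.
Month 1: interest £67.32; balance after payment £5,157.32.
Month 2: interest £65.76; balance after payment £5,033.08.
Month 3: interest £64.17; balance after payment £4,907.25.
Month 4: interest £62.57; balance after payment £4,779.81.
Month 5: interest £60.94; balance after payment £4,650.76.
Month 6: interest £59.30; balance after payment £4,520.05.
Month 7: interest £57.63; balance after payment £4,387.69.

£4,387.69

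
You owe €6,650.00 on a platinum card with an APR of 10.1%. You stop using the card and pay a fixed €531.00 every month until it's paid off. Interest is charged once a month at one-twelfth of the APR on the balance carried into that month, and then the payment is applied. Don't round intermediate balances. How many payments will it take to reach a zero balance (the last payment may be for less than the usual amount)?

Monthly rate r = 10.1%/12 = 0.841667% = 0.00841667.
Recurrence: B ← B·(1+r) − €531.00.
Month 1: interest €55.97; balance after payment €6,174.97.
Month 2: interest €51.97; balance after payment €5,695.94.
Closed form: n = −ln(1 − rB₀/P)/ln(1+r) = −ln(0.89459)/ln(1.00842) ≈ 13.290, so the balance reaches zero during payment 14.

14 months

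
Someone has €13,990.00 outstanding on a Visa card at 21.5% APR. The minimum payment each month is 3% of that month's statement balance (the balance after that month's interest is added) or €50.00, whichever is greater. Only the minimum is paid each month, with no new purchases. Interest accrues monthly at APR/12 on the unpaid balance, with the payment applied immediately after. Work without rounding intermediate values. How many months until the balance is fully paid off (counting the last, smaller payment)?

219 months

Monthly rate r = 21.5%/12 = 1.79167% = 0.0179167.
While 3% of the post-interest balance exceeds €50.00, each month B ← (B·(1+r))·(1 − 0.03), i.e. B shrinks by the factor (1+r)·0.97 = 0.98738.
This holds for months 1–169. Entering month 170 the balance is €1,635.34; 3% of the post-interest balance is now below €50.00, so the flat €50.00 minimum applies from here.
From month 170 a fixed €50.00 at rate r clears €1,635.34 in 50 more payments. Total: 169 + 50 = 219 months.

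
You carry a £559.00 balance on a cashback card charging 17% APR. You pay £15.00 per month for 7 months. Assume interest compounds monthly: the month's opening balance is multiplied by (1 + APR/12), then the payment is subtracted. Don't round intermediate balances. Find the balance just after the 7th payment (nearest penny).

£507.28

Monthly rate r = 17%/12 = 1.41667% = 0.0141667.
Each month: B ← B·(1+r) − £15.00.
Month 1: interest £7.92; balance after payment £551.92.
Month 2: interest £7.82; balance after payment £544.74.
Month 3: interest £7.72; balance after payment £537.46.
Month 4: interest £7.61; balance after payment £530.07.
Month 5: interest £7.51; balance after payment £522.58.
Month 6: interest £7.40; balance after payment £514.98.
Month 7: interest £7.30; balance after payment £507.28.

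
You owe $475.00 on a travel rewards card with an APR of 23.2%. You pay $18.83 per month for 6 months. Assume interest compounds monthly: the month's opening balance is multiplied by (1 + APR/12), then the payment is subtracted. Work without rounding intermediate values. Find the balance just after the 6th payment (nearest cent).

$414.25

Monthly rate r = 23.2%/12 = 1.93333% = 0.0193333.
Each month: B ← B·(1+r) − $18.83.
Month 1: interest $9.18; balance after payment $465.35.
Month 2: interest $9.00; balance after payment $455.52.
Month 3: interest $8.81; balance after payment $445.50.
Month 4: interest $8.61; balance after payment $435.28.
Month 5: interest $8.42; balance after payment $424.87.
Month 6: interest $8.21; balance after payment $414.25.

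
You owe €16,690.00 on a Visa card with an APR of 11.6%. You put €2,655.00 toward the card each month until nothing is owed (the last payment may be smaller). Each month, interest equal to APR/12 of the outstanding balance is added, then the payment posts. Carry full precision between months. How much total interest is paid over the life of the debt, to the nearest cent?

€614.91

Monthly rate r = 11.6%/12 = 0.966667% = 0.00966667.
Payoff takes n = ⌈−ln(1 − rB₀/P)/ln(1+r)⌉ = ⌈6.517⌉ = 7 payments; the last is €1,374.91.
Total paid = 6·€2,655.00 + €1,374.91 = €17,304.91.
Total interest = total paid − principal = €17,304.91 − €16,690.00 = €614.91.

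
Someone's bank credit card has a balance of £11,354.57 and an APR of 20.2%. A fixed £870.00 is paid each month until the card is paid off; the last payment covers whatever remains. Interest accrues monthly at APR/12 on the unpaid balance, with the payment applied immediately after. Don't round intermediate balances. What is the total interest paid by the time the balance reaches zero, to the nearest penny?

£1,575.02

Monthly rate r = 20.2%/12 = 1.68333% = 0.0168333.
Payoff takes n = ⌈−ln(1 − rB₀/P)/ln(1+r)⌉ = ⌈14.861⌉ = 15 payments; the last is £749.59.
Total paid = 14·£870.00 + £749.59 = £12,929.59.
Total interest = total paid − principal = £12,929.59 − £11,354.57 = £1,575.02.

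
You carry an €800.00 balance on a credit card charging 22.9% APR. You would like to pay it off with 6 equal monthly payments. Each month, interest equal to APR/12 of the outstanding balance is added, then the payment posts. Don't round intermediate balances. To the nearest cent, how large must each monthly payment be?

Monthly rate r = 22.9%/12 = 1.90833% = 0.0190833.
Level-payment amortization: P = B₀·r / (1 − (1+r)^(−n)) = 800.00·0.0190833 / (1 − 1.01908^(−6)).
Denominator 1 − (1+r)^(−6) = 0.10722544.
P = 15.2667 / 0.10722544 ≈ 142.38.

€142.38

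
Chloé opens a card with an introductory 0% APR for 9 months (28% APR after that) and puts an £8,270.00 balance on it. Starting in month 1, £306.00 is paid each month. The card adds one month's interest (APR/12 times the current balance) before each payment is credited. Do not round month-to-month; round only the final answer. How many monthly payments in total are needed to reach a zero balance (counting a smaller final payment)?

33 months

Promo months 1–9 at r₀ = 0%/12 = 0; months 10+ at r₁ = 28%/12 = 0.0233333.
After month 9 (no interest yet): B = £8,270.00 − 9·£306.00 = £5,516.00.
Then at r₁ with £306.00/mo: n₂ = −ln(1 − r₁·B/P)/ln(1+r₁) ≈ 23.66 → 24 more payments.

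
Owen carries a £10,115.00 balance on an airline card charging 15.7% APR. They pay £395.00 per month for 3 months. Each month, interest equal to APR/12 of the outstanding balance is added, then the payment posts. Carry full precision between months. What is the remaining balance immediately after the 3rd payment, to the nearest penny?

Monthly rate r = 15.7%/12 = 1.30833% = 0.0130833.
Each month: B ← B·(1+r) − £395.00.
Month 1: interest £132.34; balance after payment £9,852.34.
Month 2: interest £128.90; balance after payment £9,586.24.
Month 3: interest £125.42; balance after payment £9,316.66.

£9,316.66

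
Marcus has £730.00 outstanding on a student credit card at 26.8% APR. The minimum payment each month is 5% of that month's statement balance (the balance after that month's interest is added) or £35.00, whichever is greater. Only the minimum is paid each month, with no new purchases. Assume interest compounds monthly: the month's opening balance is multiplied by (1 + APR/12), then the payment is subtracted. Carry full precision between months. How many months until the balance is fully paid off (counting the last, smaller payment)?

Monthly rate r = 26.8%/12 = 2.23333% = 0.0223333.
While 5% of the post-interest balance exceeds £35.00, each month B ← (B·(1+r))·(1 − 0.05), i.e. B shrinks by the factor (1+r)·0.95 = 0.97122.
This holds for months 1–3. Entering month 4 the balance is £668.76; 5% of the post-interest balance is now below £35.00, so the flat £35.00 minimum applies from here.
From month 4 a fixed £35.00 at rate r clears £668.76 in 26 more payments. Total: 3 + 26 = 29 months.

29 months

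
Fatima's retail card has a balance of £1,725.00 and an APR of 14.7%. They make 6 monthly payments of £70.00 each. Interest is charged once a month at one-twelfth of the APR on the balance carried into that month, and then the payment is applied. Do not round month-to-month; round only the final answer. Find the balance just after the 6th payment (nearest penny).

Monthly rate r = 14.7%/12 = 1.225% = 0.01225.
Each month: B ← B·(1+r) − £70.00.
Month 1: interest £21.13; balance after payment £1,676.13.
Month 2: interest £20.53; balance after payment £1,626.66.
Month 3: interest £19.93; balance after payment £1,576.59.
Month 4: interest £19.31; balance after payment £1,525.90.
Month 5: interest £18.69; balance after payment £1,474.60.
Month 6: interest £18.06; balance after payment £1,422.66.

£1,422.66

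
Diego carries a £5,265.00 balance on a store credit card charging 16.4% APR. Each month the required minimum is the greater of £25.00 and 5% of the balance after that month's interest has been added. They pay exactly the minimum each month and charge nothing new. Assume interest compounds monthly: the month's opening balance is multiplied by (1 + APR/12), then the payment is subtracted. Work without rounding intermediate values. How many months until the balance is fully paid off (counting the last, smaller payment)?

Monthly rate r = 16.4%/12 = 1.36667% = 0.0136667.
While 5% of the post-interest balance exceeds £25.00, each month B ← (B·(1+r))·(1 − 0.05), i.e. B shrinks by the factor (1+r)·0.95 = 0.96298.
This holds for months 1–63. Entering month 64 the balance is £489.08; 5% of the post-interest balance is now below £25.00, so the flat £25.00 minimum applies from here.
From month 64 a fixed £25.00 at rate r clears £489.08 in 23 more payments. Total: 63 + 23 = 86 months.

86 months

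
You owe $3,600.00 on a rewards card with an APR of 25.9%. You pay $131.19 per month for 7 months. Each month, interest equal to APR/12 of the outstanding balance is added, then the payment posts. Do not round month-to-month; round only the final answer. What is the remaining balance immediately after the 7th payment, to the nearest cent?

$3,200.43

Monthly rate r = 25.9%/12 = 2.15833% = 0.0215833.
Each month: B ← B·(1+r) − $131.19.
Month 1: interest $77.70; balance after payment $3,546.51.
Month 2: interest $76.55; balance after payment $3,491.87.
Month 3: interest $75.37; balance after payment $3,436.04.
Month 4: interest $74.16; balance after payment $3,379.01.
Month 5: interest $72.93; balance after payment $3,320.75.
Month 6: interest $71.67; balance after payment $3,261.24.
Month 7: interest $70.39; balance after payment $3,200.43.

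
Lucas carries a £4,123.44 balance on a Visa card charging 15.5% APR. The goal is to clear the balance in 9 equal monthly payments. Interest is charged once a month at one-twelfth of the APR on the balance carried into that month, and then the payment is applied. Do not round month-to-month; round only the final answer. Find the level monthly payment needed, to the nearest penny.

Monthly rate r = 15.5%/12 = 1.29167% = 0.0129167.
Level-payment amortization: P = B₀·r / (1 − (1+r)^(−n)) = 4123.44·0.0129167 / (1 − 1.01292^(−9)).
Denominator 1 − (1+r)^(−9) = 0.109084436.
P = 53.2611 / 0.109084436 ≈ 488.26.

£488.26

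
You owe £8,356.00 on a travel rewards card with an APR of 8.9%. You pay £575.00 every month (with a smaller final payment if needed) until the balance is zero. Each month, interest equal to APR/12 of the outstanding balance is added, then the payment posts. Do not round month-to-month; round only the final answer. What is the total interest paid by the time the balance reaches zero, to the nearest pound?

Monthly rate r = 8.9%/12 = 0.741667% = 0.00741667.
Payoff takes n = ⌈−ln(1 − rB₀/P)/ln(1+r)⌉ = ⌈15.434⌉ = 16 payments; the last is £249.79.
Total paid = 15·£575.00 + £249.79 = £8,874.79.
Total interest = total paid − principal = £8,874.79 − £8,356.00 = £518.79.

£519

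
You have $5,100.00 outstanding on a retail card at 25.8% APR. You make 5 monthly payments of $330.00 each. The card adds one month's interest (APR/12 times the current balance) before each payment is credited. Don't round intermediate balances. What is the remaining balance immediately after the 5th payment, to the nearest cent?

$3,949.85

Monthly rate r = 25.8%/12 = 2.15% = 0.0215.
Each month: B ← B·(1+r) − $330.00.
Month 1: interest $109.65; balance after payment $4,879.65.
Month 2: interest $104.91; balance after payment $4,654.56.
Month 3: interest $100.07; balance after payment $4,424.64.
Month 4: interest $95.13; balance after payment $4,189.77.
Month 5: interest $90.08; balance after payment $3,949.85.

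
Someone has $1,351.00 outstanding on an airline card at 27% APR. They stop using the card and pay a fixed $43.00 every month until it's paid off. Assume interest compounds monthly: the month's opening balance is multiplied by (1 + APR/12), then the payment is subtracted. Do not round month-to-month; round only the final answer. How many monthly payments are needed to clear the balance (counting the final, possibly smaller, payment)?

Monthly rate r = 27%/12 = 2.25% = 0.0225.
Recurrence: B ← B·(1+r) − $43.00.
Month 1: interest $30.40; balance after payment $1,338.40.
Month 2: interest $30.11; balance after payment $1,325.51.
Closed form: n = −ln(1 − rB₀/P)/ln(1+r) = −ln(0.29308)/ln(1.0225) ≈ 55.158, so the balance reaches zero during payment 56.

56 payments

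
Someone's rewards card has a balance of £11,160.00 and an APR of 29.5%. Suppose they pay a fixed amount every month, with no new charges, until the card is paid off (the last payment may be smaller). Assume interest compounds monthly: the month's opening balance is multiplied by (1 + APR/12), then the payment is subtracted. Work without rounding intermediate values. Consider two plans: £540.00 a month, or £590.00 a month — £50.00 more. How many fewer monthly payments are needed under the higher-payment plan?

4 fewer payments

Monthly rate r = 29.5%/12 = 2.45833% = 0.0245833.
At £540.00/mo: n = ⌈−ln(1 − rB₀/P)/ln(1+r)⌉ = 30 payments (last £114.37); total interest = total paid − £11,160.00 = £4,614.37.
At £590.00/mo: 26 payments (last £446.82); total interest £4,036.82.
Payments saved = 30 − 26 = 4.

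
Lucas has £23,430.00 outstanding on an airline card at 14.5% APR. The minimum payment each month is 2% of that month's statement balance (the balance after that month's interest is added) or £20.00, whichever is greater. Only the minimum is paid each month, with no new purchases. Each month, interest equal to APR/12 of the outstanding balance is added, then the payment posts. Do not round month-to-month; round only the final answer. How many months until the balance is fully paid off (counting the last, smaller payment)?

463 months

Monthly rate r = 14.5%/12 = 1.20833% = 0.0120833.
While 2% of the post-interest balance exceeds £20.00, each month B ← (B·(1+r))·(1 − 0.02), i.e. B shrinks by the factor (1+r)·0.98 = 0.99184.
This holds for months 1–387. Entering month 388 the balance is £983.92; 2% of the post-interest balance is now below £20.00, so the flat £20.00 minimum applies from here.
From month 388 a fixed £20.00 at rate r clears £983.92 in 76 more payments. Total: 387 + 76 = 463 months.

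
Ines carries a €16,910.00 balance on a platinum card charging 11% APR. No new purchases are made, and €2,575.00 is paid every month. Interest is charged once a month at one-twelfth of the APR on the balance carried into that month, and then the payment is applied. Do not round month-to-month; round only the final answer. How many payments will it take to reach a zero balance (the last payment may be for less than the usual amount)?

7 payments

Monthly rate r = 11%/12 = 0.916667% = 0.00916667.
Recurrence: B ← B·(1+r) − €2,575.00.
Month 1: interest €155.01; balance after payment €14,490.01.
Month 2: interest €132.83; balance after payment €12,047.83.
Closed form: n = −ln(1 − rB₀/P)/ln(1+r) = −ln(0.9398)/ln(1.00917) ≈ 6.804, so the balance reaches zero during payment 7.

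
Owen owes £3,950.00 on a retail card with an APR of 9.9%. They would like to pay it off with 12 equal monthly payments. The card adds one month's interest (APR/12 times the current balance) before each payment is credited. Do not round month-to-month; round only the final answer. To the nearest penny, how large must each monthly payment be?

£347.08

Monthly rate r = 9.9%/12 = 0.825% = 0.00825.
Level-payment amortization: P = B₀·r / (1 − (1+r)^(−n)) = 3950.00·0.00825 / (1 − 1.00825^(−12)).
Denominator 1 − (1+r)^(−12) = 0.0938893564.
P = 32.5875 / 0.0938893564 ≈ 347.08.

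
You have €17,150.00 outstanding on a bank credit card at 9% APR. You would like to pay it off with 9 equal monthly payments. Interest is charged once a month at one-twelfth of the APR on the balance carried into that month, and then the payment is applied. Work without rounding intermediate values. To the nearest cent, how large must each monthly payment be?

€1,977.73

Monthly rate r = 9%/12 = 0.75% = 0.0075.
Level-payment amortization: P = B₀·r / (1 − (1+r)^(−n)) = 17150.00·0.0075 / (1 − 1.0075^(−9)).
Denominator 1 − (1+r)^(−9) = 0.0650368232.
P = 128.625 / 0.0650368232 ≈ 1977.73.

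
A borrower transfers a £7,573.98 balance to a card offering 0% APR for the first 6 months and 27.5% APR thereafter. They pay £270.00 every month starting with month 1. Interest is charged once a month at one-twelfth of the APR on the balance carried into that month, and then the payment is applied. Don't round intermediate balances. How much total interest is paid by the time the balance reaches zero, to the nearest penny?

Promo months 1–6 at r₀ = 0%/12 = 0; months 7+ at r₁ = 27.5%/12 = 0.0229167.
After month 6 (no interest yet): B = £7,573.98 − 6·£270.00 = £5,953.98.
Then at r₁ with £270.00/mo: n₂ = −ln(1 − r₁·B/P)/ln(1+r₁) ≈ 31.07 → 32 more payments.
Total paid = 37·£270.00 + £18.22 = £10,008.22; interest = £10,008.22 − £7,573.98 = £2,434.24.

£2,434.24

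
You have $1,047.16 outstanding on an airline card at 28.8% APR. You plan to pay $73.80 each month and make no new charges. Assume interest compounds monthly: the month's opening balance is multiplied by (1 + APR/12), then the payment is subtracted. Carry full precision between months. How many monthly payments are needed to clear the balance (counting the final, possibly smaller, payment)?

18 months

Monthly rate r = 28.8%/12 = 2.4% = 0.024.
Recurrence: B ← B·(1+r) − $73.80.
Month 1: interest $25.13; balance after payment $998.49.
Month 2: interest $23.96; balance after payment $948.66.
Closed form: n = −ln(1 − rB₀/P)/ln(1+r) = −ln(0.65946)/ln(1.024) ≈ 17.555, so the balance reaches zero during payment 18.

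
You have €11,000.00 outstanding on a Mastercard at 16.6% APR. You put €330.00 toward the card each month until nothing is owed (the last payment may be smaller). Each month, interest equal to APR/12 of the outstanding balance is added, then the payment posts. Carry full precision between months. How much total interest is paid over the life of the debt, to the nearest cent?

€3,850.29

Monthly rate r = 16.6%/12 = 1.38333% = 0.0138333.
Payoff takes n = ⌈−ln(1 − rB₀/P)/ln(1+r)⌉ = ⌈45.001⌉ = 46 payments; the last is €0.29.
Total paid = 45·€330.00 + €0.29 = €14,850.29.
Total interest = total paid − principal = €14,850.29 − €11,000.00 = €3,850.29.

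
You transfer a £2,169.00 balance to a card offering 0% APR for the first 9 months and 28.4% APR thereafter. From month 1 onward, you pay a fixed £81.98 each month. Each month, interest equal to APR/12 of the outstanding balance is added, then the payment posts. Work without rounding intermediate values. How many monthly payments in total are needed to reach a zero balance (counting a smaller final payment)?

32 payments

Promo months 1–9 at r₀ = 0%/12 = 0; months 10+ at r₁ = 28.4%/12 = 0.0236667.
After month 9 (no interest yet): B = £2,169.00 − 9·£81.98 = £1,431.18.
Then at r₁ with £81.98/mo: n₂ = −ln(1 − r₁·B/P)/ln(1+r₁) ≈ 22.79 → 23 more payments.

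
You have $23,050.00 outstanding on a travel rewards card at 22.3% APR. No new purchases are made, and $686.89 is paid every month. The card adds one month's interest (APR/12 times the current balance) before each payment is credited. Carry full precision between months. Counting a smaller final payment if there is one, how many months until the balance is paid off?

Monthly rate r = 22.3%/12 = 1.85833% = 0.0185833.
Recurrence: B ← B·(1+r) − $686.89.
Month 1: interest $428.35; balance after payment $22,791.46.
Month 2: interest $423.54; balance after payment $22,528.11.
Closed form: n = −ln(1 − rB₀/P)/ln(1+r) = −ln(0.3764)/ln(1.01858) ≈ 53.067, so the balance reaches zero during payment 54.

54 payments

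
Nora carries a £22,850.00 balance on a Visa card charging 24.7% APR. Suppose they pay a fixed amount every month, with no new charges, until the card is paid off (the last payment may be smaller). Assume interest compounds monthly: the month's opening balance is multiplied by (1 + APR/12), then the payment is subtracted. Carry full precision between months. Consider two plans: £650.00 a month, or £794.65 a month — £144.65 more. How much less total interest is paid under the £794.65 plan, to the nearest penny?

£6,069.91

Monthly rate r = 24.7%/12 = 2.05833% = 0.0205833.
At £650.00/mo: n = ⌈−ln(1 − rB₀/P)/ln(1+r)⌉ = 64 payments (last £72.80); total interest = total paid − £22,850.00 = £18,172.80.
At £794.65/mo: 44 payments (last £782.94); total interest £12,102.89.
Interest saved = £18,172.80 − £12,102.89 = £6,069.91.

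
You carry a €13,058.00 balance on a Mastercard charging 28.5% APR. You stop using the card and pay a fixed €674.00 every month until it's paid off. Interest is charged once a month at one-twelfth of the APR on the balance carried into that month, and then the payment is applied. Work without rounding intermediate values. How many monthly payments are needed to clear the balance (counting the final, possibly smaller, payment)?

27 months

Monthly rate r = 28.5%/12 = 2.375% = 0.02375.
Recurrence: B ← B·(1+r) − €674.00.
Month 1: interest €310.13; balance after payment €12,694.13.
Month 2: interest €301.49; balance after payment €12,321.61.
Closed form: n = −ln(1 − rB₀/P)/ln(1+r) = −ln(0.53987)/ln(1.02375) ≈ 26.262, so the balance reaches zero during payment 27.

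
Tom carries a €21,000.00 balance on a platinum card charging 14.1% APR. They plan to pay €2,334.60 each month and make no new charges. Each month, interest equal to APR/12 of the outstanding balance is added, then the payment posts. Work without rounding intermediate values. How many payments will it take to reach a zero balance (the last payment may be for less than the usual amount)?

10 payments

Monthly rate r = 14.1%/12 = 1.175% = 0.01175.
Recurrence: B ← B·(1+r) − €2,334.60.
Month 1: interest €246.75; balance after payment €18,912.15.
Month 2: interest €222.22; balance after payment €16,799.77.
Closed form: n = −ln(1 − rB₀/P)/ln(1+r) = −ln(0.89431)/ln(1.01175) ≈ 9.563, so the balance reaches zero during payment 10.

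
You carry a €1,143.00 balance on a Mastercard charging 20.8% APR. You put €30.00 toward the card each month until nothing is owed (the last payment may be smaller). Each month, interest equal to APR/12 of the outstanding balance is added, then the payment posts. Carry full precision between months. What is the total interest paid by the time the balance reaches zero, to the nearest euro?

Monthly rate r = 20.8%/12 = 1.73333% = 0.0173333.
Payoff takes n = ⌈−ln(1 − rB₀/P)/ln(1+r)⌉ = ⌈62.845⌉ = 63 payments; the last is €25.39.
Total paid = 62·€30.00 + €25.39 = €1,885.39.
Total interest = total paid − principal = €1,885.39 − €1,143.00 = €742.39.

€742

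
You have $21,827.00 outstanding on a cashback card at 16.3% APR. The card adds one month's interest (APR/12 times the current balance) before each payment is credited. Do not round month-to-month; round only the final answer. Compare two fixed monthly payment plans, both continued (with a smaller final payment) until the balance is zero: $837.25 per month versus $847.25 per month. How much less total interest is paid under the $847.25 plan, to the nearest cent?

Monthly rate r = 16.3%/12 = 1.35833% = 0.0135833.
At $837.25/mo: n = ⌈−ln(1 − rB₀/P)/ln(1+r)⌉ = 33 payments (last $336.08); total interest = total paid − $21,827.00 = $5,301.08.
At $847.25/mo: 32 payments (last $781.33); total interest $5,219.08.
Interest saved = $5,301.08 − $5,219.08 = $82.00.

$82.00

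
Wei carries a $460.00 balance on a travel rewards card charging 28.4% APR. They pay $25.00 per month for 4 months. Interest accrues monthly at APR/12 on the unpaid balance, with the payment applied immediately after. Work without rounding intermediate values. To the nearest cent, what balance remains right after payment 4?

Monthly rate r = 28.4%/12 = 2.36667% = 0.0236667.
Each month: B ← B·(1+r) − $25.00.
Month 1: interest $10.89; balance after payment $445.89.
Month 2: interest $10.55; balance after payment $431.44.
Month 3: interest $10.21; balance after payment $416.65.
Month 4: interest $9.86; balance after payment $401.51.

$401.51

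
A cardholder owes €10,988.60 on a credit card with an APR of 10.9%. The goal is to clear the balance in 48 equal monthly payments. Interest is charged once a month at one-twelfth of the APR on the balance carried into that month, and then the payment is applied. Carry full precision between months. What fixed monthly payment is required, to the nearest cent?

Monthly rate r = 10.9%/12 = 0.908333% = 0.00908333.
Level-payment amortization: P = B₀·r / (1 − (1+r)^(−n)) = 10988.60·0.00908333 / (1 − 1.00908^(−48)).
Denominator 1 − (1+r)^(−48) = 0.352108311.
P = 99.8131 / 0.352108311 ≈ 283.47.

€283.47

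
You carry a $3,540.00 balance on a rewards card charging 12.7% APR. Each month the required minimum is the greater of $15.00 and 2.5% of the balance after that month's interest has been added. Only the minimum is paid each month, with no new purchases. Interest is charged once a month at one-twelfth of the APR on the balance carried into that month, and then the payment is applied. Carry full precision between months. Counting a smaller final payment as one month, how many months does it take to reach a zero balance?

173 months

Monthly rate r = 12.7%/12 = 1.05833% = 0.0105833.
While 2.5% of the post-interest balance exceeds $15.00, each month B ← (B·(1+r))·(1 − 0.025), i.e. B shrinks by the factor (1+r)·0.975 = 0.98532.
This holds for months 1–121. Entering month 122 the balance is $591.28; 2.5% of the post-interest balance is now below $15.00, so the flat $15.00 minimum applies from here.
From month 122 a fixed $15.00 at rate r clears $591.28 in 52 more payments. Total: 121 + 52 = 173 months.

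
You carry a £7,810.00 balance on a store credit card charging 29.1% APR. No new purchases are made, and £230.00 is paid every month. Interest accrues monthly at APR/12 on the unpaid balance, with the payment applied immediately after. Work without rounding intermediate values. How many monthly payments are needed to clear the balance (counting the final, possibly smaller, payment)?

Monthly rate r = 29.1%/12 = 2.425% = 0.02425.
Recurrence: B ← B·(1+r) − £230.00.
Month 1: interest £189.39; balance after payment £7,769.39.
Month 2: interest £188.41; balance after payment £7,727.80.
Closed form: n = −ln(1 − rB₀/P)/ln(1+r) = −ln(0.17655)/ln(1.02425) ≈ 72.374, so the balance reaches zero during payment 73.

73 months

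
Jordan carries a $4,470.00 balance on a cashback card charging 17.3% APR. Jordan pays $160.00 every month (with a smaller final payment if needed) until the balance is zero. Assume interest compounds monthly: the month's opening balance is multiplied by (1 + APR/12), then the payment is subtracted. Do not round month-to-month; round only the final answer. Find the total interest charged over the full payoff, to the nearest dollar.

$1,292

Monthly rate r = 17.3%/12 = 1.44167% = 0.0144167.
Payoff takes n = ⌈−ln(1 − rB₀/P)/ln(1+r)⌉ = ⌈36.011⌉ = 37 payments; the last is $1.70.
Total paid = 36·$160.00 + $1.70 = $5,761.70.
Total interest = total paid − principal = $5,761.70 − $4,470.00 = $1,291.70.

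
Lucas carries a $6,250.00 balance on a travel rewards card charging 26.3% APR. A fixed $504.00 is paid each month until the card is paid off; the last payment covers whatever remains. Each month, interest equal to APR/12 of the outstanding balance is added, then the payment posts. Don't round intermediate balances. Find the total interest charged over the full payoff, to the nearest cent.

Monthly rate r = 26.3%/12 = 2.19167% = 0.0219167.
Payoff takes n = ⌈−ln(1 − rB₀/P)/ln(1+r)⌉ = ⌈14.629⌉ = 15 payments; the last is $318.33.
Total paid = 14·$504.00 + $318.33 = $7,374.33.
Total interest = total paid − principal = $7,374.33 − $6,250.00 = $1,124.33.

$1,124.33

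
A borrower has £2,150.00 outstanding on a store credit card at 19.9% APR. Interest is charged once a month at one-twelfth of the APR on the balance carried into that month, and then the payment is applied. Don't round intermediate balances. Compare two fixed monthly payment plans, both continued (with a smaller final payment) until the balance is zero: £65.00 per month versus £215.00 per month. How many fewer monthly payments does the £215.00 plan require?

Monthly rate r = 19.9%/12 = 1.65833% = 0.0165833.
At £65.00/mo: n = ⌈−ln(1 − rB₀/P)/ln(1+r)⌉ = 49 payments (last £22.90); total interest = total paid − £2,150.00 = £992.90.
At £215.00/mo: 12 payments (last £5.29); total interest £220.29.
Payments saved = 49 − 12 = 37.

37 fewer payments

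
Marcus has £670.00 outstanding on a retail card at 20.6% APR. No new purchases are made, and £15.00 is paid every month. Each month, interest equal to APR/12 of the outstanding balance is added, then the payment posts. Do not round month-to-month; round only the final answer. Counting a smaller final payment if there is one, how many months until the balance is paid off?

86 months

Monthly rate r = 20.6%/12 = 1.71667% = 0.0171667.
Recurrence: B ← B·(1+r) − £15.00.
Month 1: interest £11.50; balance after payment £666.50.
Month 2: interest £11.44; balance after payment £662.94.
Closed form: n = −ln(1 − rB₀/P)/ln(1+r) = −ln(0.23322)/ln(1.01717) ≈ 85.528, so the balance reaches zero during payment 86.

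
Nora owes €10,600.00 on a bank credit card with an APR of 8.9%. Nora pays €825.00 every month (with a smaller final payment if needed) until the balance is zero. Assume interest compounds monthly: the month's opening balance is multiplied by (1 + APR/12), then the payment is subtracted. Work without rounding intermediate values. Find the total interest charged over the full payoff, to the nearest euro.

€582

Monthly rate r = 8.9%/12 = 0.741667% = 0.00741667.
Payoff takes n = ⌈−ln(1 − rB₀/P)/ln(1+r)⌉ = ⌈13.553⌉ = 14 payments; the last is €456.63.
Total paid = 13·€825.00 + €456.63 = €11,181.63.
Total interest = total paid − principal = €11,181.63 − €10,600.00 = €581.63.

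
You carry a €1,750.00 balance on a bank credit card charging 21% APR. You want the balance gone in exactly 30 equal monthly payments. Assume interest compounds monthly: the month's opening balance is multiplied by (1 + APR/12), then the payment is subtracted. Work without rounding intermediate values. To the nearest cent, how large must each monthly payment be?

Monthly rate r = 21%/12 = 1.75% = 0.0175.
Level-payment amortization: P = B₀·r / (1 − (1+r)^(−n)) = 1750.00·0.0175 / (1 − 1.0175^(−30)).
Denominator 1 − (1+r)^(−30) = 0.405752364.
P = 30.625 / 0.405752364 ≈ 75.48.

€75.48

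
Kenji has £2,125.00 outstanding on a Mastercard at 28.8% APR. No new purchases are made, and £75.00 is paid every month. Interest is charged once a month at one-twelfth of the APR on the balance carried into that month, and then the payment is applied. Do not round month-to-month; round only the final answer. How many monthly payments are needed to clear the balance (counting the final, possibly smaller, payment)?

Monthly rate r = 28.8%/12 = 2.4% = 0.024.
Recurrence: B ← B·(1+r) − £75.00.
Month 1: interest £51.00; balance after payment £2,101.00.
Month 2: interest £50.42; balance after payment £2,076.42.
Closed form: n = −ln(1 − rB₀/P)/ln(1+r) = −ln(0.32)/ln(1.024) ≈ 48.044, so the balance reaches zero during payment 49.

49 months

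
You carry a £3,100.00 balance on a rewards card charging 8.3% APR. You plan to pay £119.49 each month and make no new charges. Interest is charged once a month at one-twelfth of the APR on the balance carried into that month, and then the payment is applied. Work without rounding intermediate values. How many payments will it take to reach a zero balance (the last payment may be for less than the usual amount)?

29 months

Monthly rate r = 8.3%/12 = 0.691667% = 0.00691667.
Recurrence: B ← B·(1+r) − £119.49.
Month 1: interest £21.44; balance after payment £3,001.95.
Month 2: interest £20.76; balance after payment £2,903.23.
Closed form: n = −ln(1 − rB₀/P)/ln(1+r) = −ln(0.82056)/ln(1.00692) ≈ 28.692, so the balance reaches zero during payment 29.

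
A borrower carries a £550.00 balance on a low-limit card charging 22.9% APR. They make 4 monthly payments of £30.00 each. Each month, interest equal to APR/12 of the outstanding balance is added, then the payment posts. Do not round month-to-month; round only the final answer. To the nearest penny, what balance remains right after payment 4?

Monthly rate r = 22.9%/12 = 1.90833% = 0.0190833.
Each month: B ← B·(1+r) − £30.00.
Month 1: interest £10.50; balance after payment £530.50.
Month 2: interest £10.12; balance after payment £510.62.
Month 3: interest £9.74; balance after payment £490.36.
Month 4: interest £9.36; balance after payment £469.72.

£469.72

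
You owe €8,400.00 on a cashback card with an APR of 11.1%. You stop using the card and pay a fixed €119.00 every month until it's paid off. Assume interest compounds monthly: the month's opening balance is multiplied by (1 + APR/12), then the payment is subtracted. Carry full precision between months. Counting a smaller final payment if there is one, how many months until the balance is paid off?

Monthly rate r = 11.1%/12 = 0.925% = 0.00925.
Recurrence: B ← B·(1+r) − €119.00.
Month 1: interest €77.70; balance after payment €8,358.70.
Month 2: interest €77.32; balance after payment €8,317.02.
Closed form: n = −ln(1 − rB₀/P)/ln(1+r) = −ln(0.34706)/ln(1.00925) ≈ 114.935, so the balance reaches zero during payment 115.

115 payments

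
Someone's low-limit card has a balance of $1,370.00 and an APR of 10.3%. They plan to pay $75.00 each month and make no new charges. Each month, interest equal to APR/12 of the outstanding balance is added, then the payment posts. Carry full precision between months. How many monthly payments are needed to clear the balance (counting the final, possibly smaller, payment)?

20 payments

Monthly rate r = 10.3%/12 = 0.858333% = 0.00858333.
Recurrence: B ← B·(1+r) − $75.00.
Month 1: interest $11.76; balance after payment $1,306.76.
Month 2: interest $11.22; balance after payment $1,242.98.
Closed form: n = −ln(1 − rB₀/P)/ln(1+r) = −ln(0.84321)/ln(1.00858) ≈ 19.954, so the balance reaches zero during payment 20.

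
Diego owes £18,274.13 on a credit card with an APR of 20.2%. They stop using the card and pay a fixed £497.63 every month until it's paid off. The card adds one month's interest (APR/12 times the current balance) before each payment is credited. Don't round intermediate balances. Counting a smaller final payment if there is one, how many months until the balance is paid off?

Monthly rate r = 20.2%/12 = 1.68333% = 0.0168333.
Recurrence: B ← B·(1+r) − £497.63.
Month 1: interest £307.61; balance after payment £18,084.11.
Month 2: interest £304.42; balance after payment £17,890.90.
Closed form: n = −ln(1 − rB₀/P)/ln(1+r) = −ln(0.38184)/ln(1.01683) ≈ 57.673, so the balance reaches zero during payment 58.

58 months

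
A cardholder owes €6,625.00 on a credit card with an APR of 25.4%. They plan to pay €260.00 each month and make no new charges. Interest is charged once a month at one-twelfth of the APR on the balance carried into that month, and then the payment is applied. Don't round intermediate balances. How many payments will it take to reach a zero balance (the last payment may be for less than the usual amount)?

Monthly rate r = 25.4%/12 = 2.11667% = 0.0211667.
Recurrence: B ← B·(1+r) − €260.00.
Month 1: interest €140.23; balance after payment €6,505.23.
Month 2: interest €137.69; balance after payment €6,382.92.
Closed form: n = −ln(1 − rB₀/P)/ln(1+r) = −ln(0.46066)/ln(1.02117) ≈ 37.005, so the balance reaches zero during payment 38.

38 payments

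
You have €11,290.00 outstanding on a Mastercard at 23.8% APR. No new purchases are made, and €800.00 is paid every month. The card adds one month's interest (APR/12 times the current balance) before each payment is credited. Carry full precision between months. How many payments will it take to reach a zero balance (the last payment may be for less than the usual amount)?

Monthly rate r = 23.8%/12 = 1.98333% = 0.0198333.
Recurrence: B ← B·(1+r) − €800.00.
Month 1: interest €223.92; balance after payment €10,713.92.
Month 2: interest €212.49; balance after payment €10,126.41.
Closed form: n = −ln(1 − rB₀/P)/ln(1+r) = −ln(0.7201)/ln(1.01983) ≈ 16.720, so the balance reaches zero during payment 17.

17 months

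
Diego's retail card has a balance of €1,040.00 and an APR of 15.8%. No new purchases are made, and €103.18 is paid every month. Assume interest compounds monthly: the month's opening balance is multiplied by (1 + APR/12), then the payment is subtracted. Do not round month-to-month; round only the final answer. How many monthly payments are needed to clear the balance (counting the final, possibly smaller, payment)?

11 payments

Monthly rate r = 15.8%/12 = 1.31667% = 0.0131667.
Recurrence: B ← B·(1+r) − €103.18.
Month 1: interest €13.69; balance after payment €950.51.
Month 2: interest €12.52; balance after payment €859.85.
Closed form: n = −ln(1 − rB₀/P)/ln(1+r) = −ln(0.86729)/ln(1.01317) ≈ 10.885, so the balance reaches zero during payment 11.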